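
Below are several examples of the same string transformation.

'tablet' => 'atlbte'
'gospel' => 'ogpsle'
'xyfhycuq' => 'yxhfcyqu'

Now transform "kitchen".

The pattern: swap each adjacent pair of characters (1↔2, 3↔4, ...).
Doing the same to "kitchen": "ikctehn".

ikctehn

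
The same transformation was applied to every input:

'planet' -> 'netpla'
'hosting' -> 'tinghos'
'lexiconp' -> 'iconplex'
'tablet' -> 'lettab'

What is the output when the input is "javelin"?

elinjav

Each output is the input with this applied: move the first 3 characters to the end (rotate left by 3).
For "javelin" the result is "elinjav".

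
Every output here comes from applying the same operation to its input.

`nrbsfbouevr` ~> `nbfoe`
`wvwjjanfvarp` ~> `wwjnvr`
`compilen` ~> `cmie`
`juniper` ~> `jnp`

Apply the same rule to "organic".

The pattern: move the last character to the front, then keep every other character starting from the second (positions 2nd, 4th, 6th, ...).
On "organic": the first step gives "corgani", and the second then gives "ogn".
(Check on "wvwjjanfvarp": → "pwvwjjanfvar" → "wwjnvr" ✓)

ogn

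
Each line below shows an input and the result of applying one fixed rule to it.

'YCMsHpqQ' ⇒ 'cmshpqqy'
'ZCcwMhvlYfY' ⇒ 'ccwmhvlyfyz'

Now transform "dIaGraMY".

iagramyd

What's happening: move the first character to the end, then convert every letter to lowercase.
"dIaGraMY" → "IaGraMYd" → "iagramyd".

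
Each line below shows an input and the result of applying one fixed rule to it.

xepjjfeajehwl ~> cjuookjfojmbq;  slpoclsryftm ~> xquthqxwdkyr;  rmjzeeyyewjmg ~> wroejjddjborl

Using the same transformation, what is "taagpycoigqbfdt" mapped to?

yffludhtnlvgkiy

The pattern: shift every letter 5 places forward in the alphabet (wrapping around).
Doing the same to "taagpycoigqbfdt": "yffludhtnlvgkiy".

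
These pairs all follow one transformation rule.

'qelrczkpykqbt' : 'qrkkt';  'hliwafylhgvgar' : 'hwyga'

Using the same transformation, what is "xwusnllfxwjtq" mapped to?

xslwq

Looking at the pairs, the operation is to keep one character in every 3, starting at position 1 (positions 1st, 4th, 7th, ...).
"xwusnllfxwjtq" → "xslwq".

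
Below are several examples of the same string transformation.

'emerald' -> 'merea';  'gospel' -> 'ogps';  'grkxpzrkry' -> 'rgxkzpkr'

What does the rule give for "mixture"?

Each output is the input with this applied: delete the last 2 characters, then swap each adjacent pair of characters (1↔2, 3↔4, ...).
"mixture" → "mixtu" → "imtxu".
(Check on "gospel": → "gosp" → "ogps" ✓)

imtxu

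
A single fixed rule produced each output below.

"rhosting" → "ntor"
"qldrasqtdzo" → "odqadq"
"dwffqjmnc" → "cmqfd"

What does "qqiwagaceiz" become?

The pattern: keep every other character starting from the first (positions 1st, 3rd, 5th, ...), then reverse the string.
On "qqiwagaceiz": the first step gives "qiaaez", and the second then gives "zeaaiq".

zeaaiq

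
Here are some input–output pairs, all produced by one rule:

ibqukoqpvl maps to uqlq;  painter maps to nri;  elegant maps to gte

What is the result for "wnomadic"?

min

The pattern: move the first 3 characters to the end (rotate left by 3), then keep one character in every 3, starting at position 1 (positions 1st, 4th, 7th, ...).
Applying both steps to "wnomadic": "madicwno", then "min".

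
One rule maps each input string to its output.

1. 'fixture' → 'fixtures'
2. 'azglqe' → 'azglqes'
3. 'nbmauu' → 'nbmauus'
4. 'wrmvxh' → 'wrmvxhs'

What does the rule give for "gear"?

Looking at the pairs, the operation is to append "s".
Applying that to "gear" gives "gears".

gears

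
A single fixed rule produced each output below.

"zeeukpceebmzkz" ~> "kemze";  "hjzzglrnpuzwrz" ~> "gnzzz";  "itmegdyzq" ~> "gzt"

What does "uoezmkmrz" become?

The pattern: move the first 3 characters to the end (rotate left by 3), then keep one character in every 3, starting at position 2 (positions 2nd, 5th, 8th, ...).
Working it through for "uoezmkmrz": intermediate "zmkmrzuoe", final "mro".
(Check on "hjzzglrnpuzwrz": → "zglrnpuzwrzhjz" → "gnzzz" ✓)

mro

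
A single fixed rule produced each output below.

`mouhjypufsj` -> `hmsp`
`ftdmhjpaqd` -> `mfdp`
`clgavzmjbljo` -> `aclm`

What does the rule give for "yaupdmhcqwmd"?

pywh

The pattern: keep one character in every 3, starting at position 1 (positions 1st, 4th, 7th, ...), then swap each adjacent pair of characters (1↔2, 3↔4, ...).
Working it through for "yaupdmhcqwmd": intermediate "yphw", final "pywh".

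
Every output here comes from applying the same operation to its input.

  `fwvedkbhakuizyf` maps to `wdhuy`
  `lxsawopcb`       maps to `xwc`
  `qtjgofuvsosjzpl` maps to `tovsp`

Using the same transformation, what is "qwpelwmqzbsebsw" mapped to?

Each output is the input with this applied: keep one character in every 3, starting at position 2 (positions 2nd, 5th, 8th, ...).
Doing the same to "qwpelwmqzbsebsw": "wlqss".

wlqss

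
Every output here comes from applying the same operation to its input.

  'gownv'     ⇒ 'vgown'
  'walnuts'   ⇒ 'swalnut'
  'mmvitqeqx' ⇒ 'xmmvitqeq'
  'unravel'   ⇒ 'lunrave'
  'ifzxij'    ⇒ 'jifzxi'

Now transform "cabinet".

What's happening: move the last character to the front.
Applying that to "cabinet" gives "tcabine".

tcabine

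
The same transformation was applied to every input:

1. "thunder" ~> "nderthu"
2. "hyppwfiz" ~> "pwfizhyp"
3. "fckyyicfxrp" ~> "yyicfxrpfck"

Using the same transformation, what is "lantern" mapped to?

Looking at the pairs, the operation is to move the first 3 characters to the end (rotate left by 3).
For "lantern" the result is "ternlan".

ternlan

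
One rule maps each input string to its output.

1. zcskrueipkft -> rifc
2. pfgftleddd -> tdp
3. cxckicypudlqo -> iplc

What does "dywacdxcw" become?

Looking at the pairs, the operation is to move the first 3 characters to the end (rotate left by 3), then keep one character in every 3, starting at position 2 (positions 2nd, 5th, 8th, ...).
"dywacdxcw" → "acdxcwdyw" → "ccy".
(Check on "cxckicypudlqo": → "kicypudlqocxc" → "iplc" ✓)

ccy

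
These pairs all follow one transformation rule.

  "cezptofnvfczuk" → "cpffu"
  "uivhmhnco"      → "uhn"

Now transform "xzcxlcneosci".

xxns

Looking at the pairs, the operation is to keep one character in every 3, starting at position 1 (positions 1st, 4th, 7th, ...).
So "xzcxlcneosci" becomes "xxns".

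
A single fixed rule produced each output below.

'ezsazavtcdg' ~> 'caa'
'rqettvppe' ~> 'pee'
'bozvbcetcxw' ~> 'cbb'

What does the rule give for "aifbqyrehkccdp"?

cba

The transformation: sort the characters into reverse alphabetical order, then keep only the last 3 characters.
For "aifbqyrehkccdp", step one produces "yrqpkihfedccba"; step two turns that into "cba".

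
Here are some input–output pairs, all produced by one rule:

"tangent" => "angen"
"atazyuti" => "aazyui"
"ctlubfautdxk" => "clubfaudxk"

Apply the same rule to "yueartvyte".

yuearvye

The rule is to remove every "t".
Doing the same to "yueartvyte": "yuearvye".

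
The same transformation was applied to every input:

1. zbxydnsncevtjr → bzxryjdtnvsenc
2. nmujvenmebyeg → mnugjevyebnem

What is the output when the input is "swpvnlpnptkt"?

In each case the input is transformed by: move the first character to the end, then take characters alternately from the front and the back (1st, last, 2nd, 2nd-last, ...).
On "swpvnlpnptkt": the first step gives "wpvnlpnptkts", and the second then gives "wsptvkntlppn".

wsptvkntlppn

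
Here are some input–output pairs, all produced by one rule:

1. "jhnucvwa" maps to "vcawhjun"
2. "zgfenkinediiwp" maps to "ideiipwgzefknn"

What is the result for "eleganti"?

The rule is to swap each adjacent pair of characters (1↔2, 3↔4, ...), then swap the front and back halves of the string.
On "eleganti": the first step gives "legenait", and the second then gives "naitlege".

naitlege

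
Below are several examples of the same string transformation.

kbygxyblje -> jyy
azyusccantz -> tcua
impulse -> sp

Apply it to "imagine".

The transformation: reverse the string, then keep one character in every 3, starting at position 2 (positions 2nd, 5th, 8th, ...).
On "imagine": the first step gives "enigami", and the second then gives "na".

na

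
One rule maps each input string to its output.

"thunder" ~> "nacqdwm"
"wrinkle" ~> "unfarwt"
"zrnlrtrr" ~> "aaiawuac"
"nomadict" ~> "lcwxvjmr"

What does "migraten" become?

nwvrpajc

The rule is to shift every letter 9 places forward in the alphabet (wrapping around), then move the last 2 characters to the front (rotate right by 2).
Working it through for "migraten": intermediate "vrpajcnw", final "nwvrpajc".
(Check on "zrnlrtrr": → "iawuacaa" → "aaiawuac" ✓)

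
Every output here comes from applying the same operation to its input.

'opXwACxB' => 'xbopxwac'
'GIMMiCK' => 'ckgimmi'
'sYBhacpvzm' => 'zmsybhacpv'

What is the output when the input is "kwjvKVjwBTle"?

lekwjvkvjwbt

The pattern: move the last 2 characters to the front (rotate right by 2), then convert every letter to lowercase.
Working it through for "kwjvKVjwBTle": intermediate "lekwjvKVjwBT", final "lekwjvkvjwbt".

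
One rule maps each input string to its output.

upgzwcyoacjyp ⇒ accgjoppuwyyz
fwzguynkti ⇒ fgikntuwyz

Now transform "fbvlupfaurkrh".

The rule is to sort the characters into alphabetical order.
Doing the same to "fbvlupfaurkrh": "abffhklprruuv".

abffhklprruuv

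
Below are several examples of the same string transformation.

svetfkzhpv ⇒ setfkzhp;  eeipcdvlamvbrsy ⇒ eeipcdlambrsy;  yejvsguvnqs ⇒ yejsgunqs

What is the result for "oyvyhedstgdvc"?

The pattern: remove every "v".
On "oyvyhedstgdvc" that produces "oyyhedstgdc".

oyyhedstgdc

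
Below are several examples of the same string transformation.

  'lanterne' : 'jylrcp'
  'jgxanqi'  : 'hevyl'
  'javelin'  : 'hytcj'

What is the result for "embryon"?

The rule is to delete the last 2 characters, then shift every letter 2 places backward in the alphabet (wrapping around).
On "embryon": the first step gives "embry", and the second then gives "ckzpw".
(Check on "lanterne": → "lanter" → "jylrcp" ✓)

ckzpw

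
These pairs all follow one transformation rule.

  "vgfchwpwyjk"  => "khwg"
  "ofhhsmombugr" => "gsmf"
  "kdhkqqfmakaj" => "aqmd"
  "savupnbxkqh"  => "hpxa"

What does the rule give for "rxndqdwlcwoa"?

oqlx

Rule — keep one character in every 3, starting at position 2 (positions 2nd, 5th, 8th, ...), then swap the first and last characters.
On "rxndqdwlcwoa" that produces "oqlx".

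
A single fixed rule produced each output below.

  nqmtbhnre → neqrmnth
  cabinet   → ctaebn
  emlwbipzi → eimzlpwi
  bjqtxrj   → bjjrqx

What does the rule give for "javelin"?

jnaivl

The pattern: take characters alternately from the front and the back (1st, last, 2nd, 2nd-last, ...), then delete the last character.
Working it through for "javelin": intermediate "jnaivle", final "jnaivl".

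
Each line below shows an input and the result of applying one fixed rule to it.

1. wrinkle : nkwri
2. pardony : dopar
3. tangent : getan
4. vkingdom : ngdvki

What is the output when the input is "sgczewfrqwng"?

zewfrqwsgc

The pattern: delete the last 2 characters, then move the first 3 characters to the end (rotate left by 3).
Starting from "sgczewfrqwng": after the first operation, "sgczewfrqw"; after the second, "zewfrqwsgc".
(Check on "vkingdom": → "vkingd" → "ngdvki" ✓)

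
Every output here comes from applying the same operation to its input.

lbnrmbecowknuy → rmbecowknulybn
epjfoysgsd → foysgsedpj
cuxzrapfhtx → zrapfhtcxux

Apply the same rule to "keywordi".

In each case the input is transformed by: swap the first and last characters, then move the first 3 characters to the end (rotate left by 3).
Starting from "keywordi": after the first operation, "ieywordk"; after the second, "wordkiey".

wordkiey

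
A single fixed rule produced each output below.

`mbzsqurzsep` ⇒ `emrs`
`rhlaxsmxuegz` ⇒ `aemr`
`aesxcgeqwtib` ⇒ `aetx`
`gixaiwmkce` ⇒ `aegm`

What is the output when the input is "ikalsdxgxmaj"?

Rule — keep one character in every 3, starting at position 1 (positions 1st, 4th, 7th, ...), then sort the characters into alphabetical order.
Starting from "ikalsdxgxmaj": after the first operation, "ilxm"; after the second, "ilmx".

ilmx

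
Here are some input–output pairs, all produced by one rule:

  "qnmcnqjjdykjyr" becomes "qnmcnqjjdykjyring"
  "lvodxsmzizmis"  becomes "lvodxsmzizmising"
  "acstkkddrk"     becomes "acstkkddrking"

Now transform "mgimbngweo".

mgimbngweoing

The rule is to append "ing".
Applying that to "mgimbngweo" gives "mgimbngweoing".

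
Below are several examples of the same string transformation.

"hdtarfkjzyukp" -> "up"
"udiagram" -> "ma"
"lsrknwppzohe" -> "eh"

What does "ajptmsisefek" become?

In each case the input is transformed by: swap each adjacent pair of characters (1↔2, 3↔4, ...), then keep only the last 2 characters.
On "ajptmsisefek": the first step gives "jatpsmsifeke", and the second then gives "ke".

ke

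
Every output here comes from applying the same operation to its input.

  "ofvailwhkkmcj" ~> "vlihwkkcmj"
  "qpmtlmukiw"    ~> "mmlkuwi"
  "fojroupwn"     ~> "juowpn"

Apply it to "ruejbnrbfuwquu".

In each case the input is transformed by: swap each adjacent pair of characters (1↔2, 3↔4, ...), then delete the first 3 characters.
Applying both steps to "ruejbnrbfuwquu": "urjenbbrufqwuu", then "enbbrufqwuu".

enbbrufqwuu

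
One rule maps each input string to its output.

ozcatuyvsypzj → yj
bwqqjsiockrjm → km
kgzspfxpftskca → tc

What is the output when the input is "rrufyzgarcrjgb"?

The pattern: keep one character in every 3, starting at position 1 (positions 1st, 4th, 7th, ...), then delete the first 3 characters.
Working it through for "rrufyzgarcrjgb": intermediate "rfgcg", final "cg".

cg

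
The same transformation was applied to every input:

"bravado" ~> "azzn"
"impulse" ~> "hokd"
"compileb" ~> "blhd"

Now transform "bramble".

The transformation: shift every letter 1 place backward in the alphabet (wrapping around), then keep every other character starting from the first (positions 1st, 3rd, 5th, ...).
For "bramble", step one produces "aqzlakd"; step two turns that into "azad".

azad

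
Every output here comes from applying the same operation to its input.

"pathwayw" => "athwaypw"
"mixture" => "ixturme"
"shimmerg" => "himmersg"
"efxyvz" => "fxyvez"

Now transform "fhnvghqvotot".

hnvghqvotoft

The transformation: swap the first and last characters, then move the first character to the end.
Working it through for "fhnvghqvotot": intermediate "thnvghqvotof", final "hnvghqvotoft".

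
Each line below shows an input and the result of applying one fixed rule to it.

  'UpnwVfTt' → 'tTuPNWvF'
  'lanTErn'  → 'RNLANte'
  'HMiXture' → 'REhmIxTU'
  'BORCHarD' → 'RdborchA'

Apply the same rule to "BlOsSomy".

MYbLoSsO

The pattern: flip the case of every letter, then move the last 2 characters to the front (rotate right by 2).
Starting from "BlOsSomy": after the first operation, "bLoSsOMY"; after the second, "MYbLoSsO".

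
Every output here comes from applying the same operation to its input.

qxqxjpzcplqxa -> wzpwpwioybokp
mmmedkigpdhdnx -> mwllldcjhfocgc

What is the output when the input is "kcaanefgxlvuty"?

In each case the input is transformed by: move the last 2 characters to the front (rotate right by 2), then shift every letter 1 place backward in the alphabet (wrapping around).
"kcaanefgxlvuty" → "sxjbzzmdefwkut".

sxjbzzmdefwkut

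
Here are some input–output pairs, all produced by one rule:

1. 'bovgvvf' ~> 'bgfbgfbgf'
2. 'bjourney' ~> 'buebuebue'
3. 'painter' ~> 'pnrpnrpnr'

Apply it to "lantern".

ltnltnltn

Looking at the pairs, the operation is to keep one character in every 3, starting at position 1 (positions 1st, 4th, 7th, ...), then write the whole string 3 times in a row.
Working it through for "lantern": intermediate "ltn", final "ltnltnltn".
(Check on "bovgvvf": → "bgf" → "bgfbgfbgf" ✓)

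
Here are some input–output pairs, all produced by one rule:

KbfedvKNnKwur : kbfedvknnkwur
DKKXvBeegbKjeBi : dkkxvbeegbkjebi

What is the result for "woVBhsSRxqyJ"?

The rule is to convert every letter to lowercase.
Applying that to "woVBhsSRxqyJ" gives "wovbhssrxqyj".

wovbhssrxqyj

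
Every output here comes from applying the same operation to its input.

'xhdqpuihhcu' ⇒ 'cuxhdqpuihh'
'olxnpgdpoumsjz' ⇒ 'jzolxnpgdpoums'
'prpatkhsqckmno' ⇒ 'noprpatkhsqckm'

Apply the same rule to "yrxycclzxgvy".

vyyrxycclzxg

The rule is to move the last 2 characters to the front (rotate right by 2).
Applying that to "yrxycclzxgvy" gives "vyyrxycclzxg".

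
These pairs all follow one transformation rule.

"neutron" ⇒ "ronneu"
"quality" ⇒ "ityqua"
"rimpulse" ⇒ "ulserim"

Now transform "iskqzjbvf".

zjbvfisk

In each case the input is transformed by: move the first 3 characters to the end (rotate left by 3), then delete the first character.
Working it through for "iskqzjbvf": intermediate "qzjbvfisk", final "zjbvfisk".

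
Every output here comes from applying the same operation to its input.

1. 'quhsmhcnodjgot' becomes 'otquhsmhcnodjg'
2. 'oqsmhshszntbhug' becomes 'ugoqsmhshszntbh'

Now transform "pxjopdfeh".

ehpxjopdf

What's happening: move the last 2 characters to the front (rotate right by 2).
So "pxjopdfeh" becomes "ehpxjopdf".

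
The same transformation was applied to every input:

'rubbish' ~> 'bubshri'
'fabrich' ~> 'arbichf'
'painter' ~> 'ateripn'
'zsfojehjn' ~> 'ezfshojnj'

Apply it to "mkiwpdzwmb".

Each output is the input with this applied: sort the characters into alphabetical order, then take characters alternately from the front and the back (1st, last, 2nd, 2nd-last, ...).
On "mkiwpdzwmb": the first step gives "bdikmmpwwz", and the second then gives "bzdwiwkpmm".
(Check on "zsfojehjn": → "efhjjnosz" → "ezfshojnj" ✓)

bzdwiwkpmm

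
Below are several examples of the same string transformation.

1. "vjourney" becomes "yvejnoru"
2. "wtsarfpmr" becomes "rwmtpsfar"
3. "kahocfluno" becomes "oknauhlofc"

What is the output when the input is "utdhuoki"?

The rule is to reverse the string, then take characters alternately from the front and the back (1st, last, 2nd, 2nd-last, ...).
Applying both steps to "utdhuoki": "ikouhdtu", then "iuktoduh".

iuktoduh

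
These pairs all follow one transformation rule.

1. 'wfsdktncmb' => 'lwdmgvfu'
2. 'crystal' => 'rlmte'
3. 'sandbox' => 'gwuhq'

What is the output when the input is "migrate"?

What's happening: shift every letter 7 places backward in the alphabet (wrapping around), then delete the first 2 characters.
Starting from "migrate": after the first operation, "fbzktmx"; after the second, "zktmx".

zktmx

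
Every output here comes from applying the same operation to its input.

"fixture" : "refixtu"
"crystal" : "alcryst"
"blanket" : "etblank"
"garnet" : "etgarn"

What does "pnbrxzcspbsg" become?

sgpnbrxzcspb

The rule is to move the last 2 characters to the front (rotate right by 2).
Applying that to "pnbrxzcspbsg" gives "sgpnbrxzcspb".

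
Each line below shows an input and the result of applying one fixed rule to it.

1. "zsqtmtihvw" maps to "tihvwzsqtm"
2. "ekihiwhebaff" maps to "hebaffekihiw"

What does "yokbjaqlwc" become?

aqlwcyokbj

Each output is the input with this applied: swap the front and back halves of the string.
On "yokbjaqlwc" that produces "aqlwcyokbj".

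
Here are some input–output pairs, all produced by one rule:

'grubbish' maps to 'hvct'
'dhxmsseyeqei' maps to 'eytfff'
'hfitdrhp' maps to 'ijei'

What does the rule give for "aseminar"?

bfjb

What's happening: shift every letter 1 place forward in the alphabet (wrapping around), then keep every other character starting from the first (positions 1st, 3rd, 5th, ...).
For "aseminar", step one produces "btfnjobs"; step two turns that into "bfjb".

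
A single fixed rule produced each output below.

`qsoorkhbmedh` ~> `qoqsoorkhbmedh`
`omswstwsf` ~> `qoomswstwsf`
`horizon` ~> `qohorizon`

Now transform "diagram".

What's happening: prepend "qo".
On "diagram" that produces "qodiagram".

qodiagram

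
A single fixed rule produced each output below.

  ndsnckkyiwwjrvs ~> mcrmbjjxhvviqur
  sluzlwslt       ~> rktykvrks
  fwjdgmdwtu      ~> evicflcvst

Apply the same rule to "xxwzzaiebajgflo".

In each case the input is transformed by: shift every letter 1 place backward in the alphabet (wrapping around).
Applying that to "xxwzzaiebajgflo" gives "wwvyyzhdazifekn".

wwvyyzhdazifekn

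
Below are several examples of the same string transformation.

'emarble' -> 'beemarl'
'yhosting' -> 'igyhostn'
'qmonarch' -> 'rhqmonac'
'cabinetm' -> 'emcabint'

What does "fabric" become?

The rule is to move the last 2 characters to the front (rotate right by 2), then swap the first and last characters.
On "fabric": the first step gives "icfabr", and the second then gives "rcfabi".

rcfabi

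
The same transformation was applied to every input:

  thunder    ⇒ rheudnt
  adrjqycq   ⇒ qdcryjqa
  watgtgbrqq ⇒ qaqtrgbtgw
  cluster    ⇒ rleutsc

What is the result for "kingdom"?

The transformation: take characters alternately from the front and the back (1st, last, 2nd, 2nd-last, ...), then move the first character to the end.
Starting from "kingdom": after the first operation, "kmiondg"; after the second, "miondgk".
(Check on "adrjqycq": → "aqdcryjq" → "qdcryjqa" ✓)

miondgk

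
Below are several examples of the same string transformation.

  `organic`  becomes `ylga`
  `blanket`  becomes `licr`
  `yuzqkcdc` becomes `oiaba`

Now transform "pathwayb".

fuywz

In each case the input is transformed by: shift every letter 2 places backward in the alphabet (wrapping around), then delete the first 3 characters.
Doing the same to "pathwayb": "fuywz".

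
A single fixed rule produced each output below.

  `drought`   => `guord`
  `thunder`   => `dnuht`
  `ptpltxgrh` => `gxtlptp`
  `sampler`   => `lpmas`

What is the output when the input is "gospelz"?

epsog

The rule is to reverse the string, then delete the first 2 characters.
For "gospelz" the result is "epsog".
(Check on "drought": → "thguord" → "guord" ✓)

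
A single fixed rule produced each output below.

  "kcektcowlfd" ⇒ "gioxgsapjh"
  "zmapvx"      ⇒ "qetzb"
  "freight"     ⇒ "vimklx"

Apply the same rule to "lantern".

What's happening: delete the first character, then shift every letter 4 places forward in the alphabet (wrapping around).
For "lantern", step one produces "antern"; step two turns that into "erxivr".
(Check on "freight": → "reight" → "vimklx" ✓)

erxivr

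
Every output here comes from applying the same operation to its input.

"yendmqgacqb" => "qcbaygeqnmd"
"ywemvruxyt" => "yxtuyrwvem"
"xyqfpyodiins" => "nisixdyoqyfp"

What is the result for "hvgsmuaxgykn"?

Rule — move the last 2 characters to the front (rotate right by 2), then take characters alternately from the front and the back (1st, last, 2nd, 2nd-last, ...).
Working it through for "hvgsmuaxgykn": intermediate "knhvgsmuaxgy", final "kynghxvagusm".

kynghxvagusm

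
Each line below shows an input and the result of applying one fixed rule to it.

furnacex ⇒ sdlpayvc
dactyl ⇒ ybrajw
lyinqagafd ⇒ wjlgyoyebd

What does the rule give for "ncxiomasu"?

algvkmqys

Rule — swap each adjacent pair of characters (1↔2, 3↔4, ...), then shift every letter 2 places backward in the alphabet (wrapping around).
Applying both steps to "ncxiomasu": "cnixmosau", then "algvkmqys".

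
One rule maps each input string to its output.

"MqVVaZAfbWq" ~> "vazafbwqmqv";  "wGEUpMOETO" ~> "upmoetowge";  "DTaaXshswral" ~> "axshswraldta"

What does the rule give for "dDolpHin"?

lphinddo

What's happening: move the first 3 characters to the end (rotate left by 3), then convert every letter to lowercase.
Starting from "dDolpHin": after the first operation, "lpHindDo"; after the second, "lphinddo".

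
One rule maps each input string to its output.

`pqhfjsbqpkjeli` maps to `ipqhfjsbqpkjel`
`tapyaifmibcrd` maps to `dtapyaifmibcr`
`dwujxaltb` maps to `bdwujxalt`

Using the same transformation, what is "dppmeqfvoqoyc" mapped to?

cdppmeqfvoqoy

In each case the input is transformed by: move the last character to the front.
On "dppmeqfvoqoyc" that produces "cdppmeqfvoqoy".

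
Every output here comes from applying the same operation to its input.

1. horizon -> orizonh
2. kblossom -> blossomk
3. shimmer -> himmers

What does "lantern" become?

Rule — move the first character to the end.
For "lantern" the result is "anternl".

anternl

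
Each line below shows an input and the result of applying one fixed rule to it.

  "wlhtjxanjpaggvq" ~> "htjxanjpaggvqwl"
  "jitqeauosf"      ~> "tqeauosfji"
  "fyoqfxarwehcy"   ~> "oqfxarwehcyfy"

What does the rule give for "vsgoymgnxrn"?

Rule — move the first 2 characters to the end (rotate left by 2).
"vsgoymgnxrn" → "goymgnxrnvs".

goymgnxrnvs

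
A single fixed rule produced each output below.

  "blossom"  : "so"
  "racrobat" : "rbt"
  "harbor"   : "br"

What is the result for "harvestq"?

vsq

Looking at the pairs, the operation is to keep every other character starting from the second (positions 2nd, 4th, 6th, ...), then delete the first character.
On "harvestq": the first step gives "avsq", and the second then gives "vsq".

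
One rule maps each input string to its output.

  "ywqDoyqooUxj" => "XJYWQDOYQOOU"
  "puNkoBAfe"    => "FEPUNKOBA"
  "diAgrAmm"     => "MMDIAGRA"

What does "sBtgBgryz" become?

YZSBTGBGR

The transformation: move the last 2 characters to the front (rotate right by 2), then convert every letter to uppercase.
Applying that to "sBtgBgryz" gives "YZSBTGBGR".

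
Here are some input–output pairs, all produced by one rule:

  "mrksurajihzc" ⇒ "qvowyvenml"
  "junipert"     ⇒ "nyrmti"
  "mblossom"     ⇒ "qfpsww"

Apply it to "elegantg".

ipiker

The pattern: shift every letter 4 places forward in the alphabet (wrapping around), then delete the last 2 characters.
"elegantg" → "ipikerxk" → "ipiker".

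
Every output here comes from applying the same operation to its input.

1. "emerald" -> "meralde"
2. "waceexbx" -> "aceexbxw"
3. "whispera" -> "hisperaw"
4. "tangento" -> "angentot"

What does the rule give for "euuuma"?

uuumae

Looking at the pairs, the operation is to move the first character to the end.
"euuuma" → "uuumae".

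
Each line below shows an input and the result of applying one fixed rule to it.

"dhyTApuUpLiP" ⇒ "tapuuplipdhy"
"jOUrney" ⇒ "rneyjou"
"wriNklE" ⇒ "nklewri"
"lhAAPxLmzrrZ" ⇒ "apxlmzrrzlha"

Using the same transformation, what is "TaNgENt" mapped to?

genttan

In each case the input is transformed by: move the first 3 characters to the end (rotate left by 3), then convert every letter to lowercase.
Applying both steps to "TaNgENt": "gENtTaN", then "genttan".
(Check on "dhyTApuUpLiP": → "TApuUpLiPdhy" → "tapuuplipdhy" ✓)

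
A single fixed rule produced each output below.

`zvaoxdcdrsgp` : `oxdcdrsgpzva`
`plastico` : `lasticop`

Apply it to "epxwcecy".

pxwcecye

The transformation: move the last 3 characters to the front (rotate right by 3), then swap the front and back halves of the string.
"epxwcecy" → "ecyepxwc" → "pxwcecye".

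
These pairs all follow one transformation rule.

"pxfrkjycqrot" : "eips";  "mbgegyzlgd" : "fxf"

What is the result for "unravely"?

The pattern: keep one character in every 3, starting at position 3 (positions 3rd, 6th, 9th, ...), then shift every letter 1 place backward in the alphabet (wrapping around).
Doing the same to "unravely": "qd".

qd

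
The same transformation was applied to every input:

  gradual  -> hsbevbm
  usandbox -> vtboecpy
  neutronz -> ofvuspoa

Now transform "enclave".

The pattern: shift every letter 1 place forward in the alphabet (wrapping around).
Applying that to "enclave" gives "fodmbwf".

fodmbwf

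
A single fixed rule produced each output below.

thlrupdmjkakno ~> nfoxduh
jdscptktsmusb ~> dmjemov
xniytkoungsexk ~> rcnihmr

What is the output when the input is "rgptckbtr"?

What's happening: keep every other character starting from the first (positions 1st, 3rd, 5th, ...), then shift every letter 6 places backward in the alphabet (wrapping around).
Applying both steps to "rgptckbtr": "rpcbr", then "ljwvl".

ljwvl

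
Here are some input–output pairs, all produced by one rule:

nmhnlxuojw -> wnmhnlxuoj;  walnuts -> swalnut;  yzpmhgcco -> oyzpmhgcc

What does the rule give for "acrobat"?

The pattern: move the last character to the front.
Applying that to "acrobat" gives "tacroba".

tacroba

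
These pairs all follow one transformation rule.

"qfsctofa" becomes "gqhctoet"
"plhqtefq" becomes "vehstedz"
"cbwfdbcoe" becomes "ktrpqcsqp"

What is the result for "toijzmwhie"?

wxnakvwshc

In each case the input is transformed by: shift every letter 12 places backward in the alphabet (wrapping around), then move the first 2 characters to the end (rotate left by 2).
On "toijzmwhie": the first step gives "hcwxnakvws", and the second then gives "wxnakvwshc".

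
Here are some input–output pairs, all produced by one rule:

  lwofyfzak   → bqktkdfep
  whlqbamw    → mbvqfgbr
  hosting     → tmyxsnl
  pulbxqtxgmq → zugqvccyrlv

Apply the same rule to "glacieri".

qlhfjnnw

The transformation: shift every letter 5 places forward in the alphabet (wrapping around), then swap each adjacent pair of characters (1↔2, 3↔4, ...).
Doing the same to "glacieri": "qlhfjnnw".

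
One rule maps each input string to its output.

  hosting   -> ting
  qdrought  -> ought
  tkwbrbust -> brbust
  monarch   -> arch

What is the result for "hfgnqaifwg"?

In each case the input is transformed by: delete the first 3 characters.
"hfgnqaifwg" → "nqaifwg".

nqaifwg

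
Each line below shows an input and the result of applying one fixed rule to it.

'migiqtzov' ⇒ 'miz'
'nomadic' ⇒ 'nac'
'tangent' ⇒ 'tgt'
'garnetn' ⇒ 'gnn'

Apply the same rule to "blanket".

bnt

The transformation: keep one character in every 3, starting at position 1 (positions 1st, 4th, 7th, ...).
"blanket" → "bnt".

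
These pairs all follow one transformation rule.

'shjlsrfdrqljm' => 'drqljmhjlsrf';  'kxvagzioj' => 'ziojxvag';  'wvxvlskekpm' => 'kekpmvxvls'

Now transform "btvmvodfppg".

dfppgtvmvo

What's happening: delete the first character, then swap the front and back halves of the string.
Starting from "btvmvodfppg": after the first operation, "tvmvodfppg"; after the second, "dfppgtvmvo".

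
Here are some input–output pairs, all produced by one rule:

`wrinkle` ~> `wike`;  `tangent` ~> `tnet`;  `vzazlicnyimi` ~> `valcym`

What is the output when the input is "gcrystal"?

Rule — keep every other character starting from the first (positions 1st, 3rd, 5th, ...).
On "gcrystal" that produces "grsa".

grsa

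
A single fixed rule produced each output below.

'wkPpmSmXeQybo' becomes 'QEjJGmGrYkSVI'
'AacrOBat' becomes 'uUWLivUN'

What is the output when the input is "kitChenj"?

Each output is the input with this applied: flip the case of every letter, then shift every letter 6 places backward in the alphabet (wrapping around).
"kitChenj" → "KITcHENJ" → "ECNwBYHD".

ECNwBYHD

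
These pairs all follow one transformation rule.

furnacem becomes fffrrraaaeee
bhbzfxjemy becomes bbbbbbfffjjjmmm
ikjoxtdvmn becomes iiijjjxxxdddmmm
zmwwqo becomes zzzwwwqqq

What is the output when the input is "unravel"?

Each output is the input with this applied: keep every other character starting from the first (positions 1st, 3rd, 5th, ...), then repeat every character 3 times.
"unravel" → "uuurrrvvvlll".
(Check on "furnacem": → "frae" → "fffrrraaaeee" ✓)

uuurrrvvvlll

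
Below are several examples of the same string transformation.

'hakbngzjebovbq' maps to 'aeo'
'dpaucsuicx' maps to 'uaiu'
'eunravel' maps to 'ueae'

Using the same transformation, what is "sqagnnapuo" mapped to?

The rule is to swap each adjacent pair of characters (1↔2, 3↔4, ...), then keep only the vowels.
For "sqagnnapuo", step one produces "qsgannpaou"; step two turns that into "aaou".

aaou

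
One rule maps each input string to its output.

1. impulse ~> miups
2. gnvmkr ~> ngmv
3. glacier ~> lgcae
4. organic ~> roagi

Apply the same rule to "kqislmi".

The rule is to swap each adjacent pair of characters (1↔2, 3↔4, ...), then delete the last 2 characters.
Applying both steps to "kqislmi": "qksimli", then "qksim".

qksim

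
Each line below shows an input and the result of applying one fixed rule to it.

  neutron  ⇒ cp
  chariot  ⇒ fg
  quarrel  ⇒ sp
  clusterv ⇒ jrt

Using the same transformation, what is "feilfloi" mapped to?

cdg

Rule — shift every letter 2 places backward in the alphabet (wrapping around), then keep one character in every 3, starting at position 2 (positions 2nd, 5th, 8th, ...).
On "feilfloi": the first step gives "dcgjdjmg", and the second then gives "cdg".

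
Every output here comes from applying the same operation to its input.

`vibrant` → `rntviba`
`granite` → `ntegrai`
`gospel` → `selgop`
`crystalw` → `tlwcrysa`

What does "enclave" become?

Rule — move the last 3 characters to the front (rotate right by 3), then swap the first and last characters.
Applying both steps to "enclave": "aveencl", then "lveenca".

lveenca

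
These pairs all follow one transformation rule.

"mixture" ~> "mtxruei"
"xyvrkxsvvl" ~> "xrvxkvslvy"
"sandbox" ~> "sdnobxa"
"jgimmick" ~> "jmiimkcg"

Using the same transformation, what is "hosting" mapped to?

htsnigo

In each case the input is transformed by: swap each adjacent pair of characters (1↔2, 3↔4, ...), then move the first character to the end.
For "hosting" the result is "htsnigo".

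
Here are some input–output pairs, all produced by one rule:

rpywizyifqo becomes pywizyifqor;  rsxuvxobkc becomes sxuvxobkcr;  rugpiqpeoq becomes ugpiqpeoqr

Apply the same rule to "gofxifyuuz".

Each output is the input with this applied: move the first character to the end.
Doing the same to "gofxifyuuz": "ofxifyuuzg".

ofxifyuuzg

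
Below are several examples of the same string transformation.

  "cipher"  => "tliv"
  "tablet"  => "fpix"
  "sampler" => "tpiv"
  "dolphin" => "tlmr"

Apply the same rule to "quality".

The pattern: shift every letter 4 places forward in the alphabet (wrapping around), then keep only the last 4 characters.
So "quality" becomes "pmxc".

pmxc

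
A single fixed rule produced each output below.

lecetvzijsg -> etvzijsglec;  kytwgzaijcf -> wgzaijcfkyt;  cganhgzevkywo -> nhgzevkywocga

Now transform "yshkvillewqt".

kvillewqtysh

The pattern: move the first 3 characters to the end (rotate left by 3).
So "yshkvillewqt" becomes "kvillewqtysh".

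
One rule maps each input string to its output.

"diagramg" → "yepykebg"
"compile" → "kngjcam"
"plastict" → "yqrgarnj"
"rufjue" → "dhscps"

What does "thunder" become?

Rule — shift every letter 2 places backward in the alphabet (wrapping around), then move the first 2 characters to the end (rotate left by 2).
For "thunder", step one produces "rfslbcp"; step two turns that into "slbcprf".

slbcprf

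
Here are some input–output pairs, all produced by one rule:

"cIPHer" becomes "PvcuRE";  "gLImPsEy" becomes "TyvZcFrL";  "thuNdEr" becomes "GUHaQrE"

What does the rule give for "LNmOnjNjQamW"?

yaZbAWaWdNZj

Each output is the input with this applied: shift every letter 13 places forward in the alphabet (wrapping around) — i.e. ROT13, then flip the case of every letter.
Starting from "LNmOnjNjQamW": after the first operation, "YAzBawAwDnzJ"; after the second, "yaZbAWaWdNZj".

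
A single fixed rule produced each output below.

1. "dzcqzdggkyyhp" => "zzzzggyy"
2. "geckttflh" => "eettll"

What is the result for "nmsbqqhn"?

The rule is to keep one character in every 3, starting at position 2 (positions 2nd, 5th, 8th, ...), then double every character.
Applying both steps to "nmsbqqhn": "mqn", then "mmqqnn".

mmqqnn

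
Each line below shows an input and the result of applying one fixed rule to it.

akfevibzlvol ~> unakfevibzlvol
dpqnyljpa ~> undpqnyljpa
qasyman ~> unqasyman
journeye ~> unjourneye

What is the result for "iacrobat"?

uniacrobat

The rule is to prepend "un".
So "iacrobat" becomes "uniacrobat".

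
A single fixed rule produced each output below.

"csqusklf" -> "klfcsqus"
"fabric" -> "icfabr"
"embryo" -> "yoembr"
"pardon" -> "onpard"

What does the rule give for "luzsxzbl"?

Rule — move the first character to the end, then swap the front and back halves of the string.
Starting from "luzsxzbl": after the first operation, "uzsxzbll"; after the second, "zblluzsx".

zblluzsx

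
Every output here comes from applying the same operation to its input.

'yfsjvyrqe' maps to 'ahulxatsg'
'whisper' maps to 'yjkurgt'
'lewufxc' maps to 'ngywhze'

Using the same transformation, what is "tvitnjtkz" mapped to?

vxkvplvmb

What's happening: shift every letter 2 places forward in the alphabet (wrapping around).
For "tvitnjtkz" the result is "vxkvplvmb".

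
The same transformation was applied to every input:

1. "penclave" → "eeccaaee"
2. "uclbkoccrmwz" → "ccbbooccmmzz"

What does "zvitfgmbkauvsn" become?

vvttggbbaavvnn

In each case the input is transformed by: keep every other character starting from the second (positions 2nd, 4th, 6th, ...), then double every character.
On "zvitfgmbkauvsn" that produces "vvttggbbaavvnn".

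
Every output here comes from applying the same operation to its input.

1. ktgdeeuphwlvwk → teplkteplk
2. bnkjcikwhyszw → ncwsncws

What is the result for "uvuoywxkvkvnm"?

vykvvykv

Looking at the pairs, the operation is to keep one character in every 3, starting at position 2 (positions 2nd, 5th, 8th, ...), then write the whole string twice.
Working it through for "uvuoywxkvkvnm": intermediate "vykv", final "vykvvykv".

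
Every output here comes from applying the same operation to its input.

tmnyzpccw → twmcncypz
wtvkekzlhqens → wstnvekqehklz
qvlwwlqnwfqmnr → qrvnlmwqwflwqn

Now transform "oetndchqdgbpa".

The transformation: take characters alternately from the front and the back (1st, last, 2nd, 2nd-last, ...).
"oetndchqdgbpa" → "oaeptbngddcqh".

oaeptbngddcqh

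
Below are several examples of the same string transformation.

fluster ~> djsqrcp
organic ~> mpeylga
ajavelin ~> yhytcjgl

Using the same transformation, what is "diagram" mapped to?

Each output is the input with this applied: shift every letter 2 places backward in the alphabet (wrapping around).
On "diagram" that produces "bgyepyk".

bgyepyk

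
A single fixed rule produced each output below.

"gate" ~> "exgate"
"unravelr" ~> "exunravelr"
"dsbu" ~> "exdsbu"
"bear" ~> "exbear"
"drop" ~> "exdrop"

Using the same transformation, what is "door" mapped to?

The transformation: prepend "ex".
On "door" that produces "exdoor".

exdoor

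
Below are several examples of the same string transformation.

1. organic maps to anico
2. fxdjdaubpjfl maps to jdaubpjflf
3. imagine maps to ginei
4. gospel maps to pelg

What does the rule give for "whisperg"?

spergw

The pattern: move the first 3 characters to the end (rotate left by 3), then delete the last 2 characters.
Working it through for "whisperg": intermediate "spergwhi", final "spergw".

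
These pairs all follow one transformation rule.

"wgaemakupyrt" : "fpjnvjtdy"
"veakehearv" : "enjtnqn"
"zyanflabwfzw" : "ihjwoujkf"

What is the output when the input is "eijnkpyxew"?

Rule — delete the last 3 characters, then shift every letter 9 places forward in the alphabet (wrapping around).
Applying both steps to "eijnkpyxew": "eijnkpy", then "nrswtyh".

nrswtyh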